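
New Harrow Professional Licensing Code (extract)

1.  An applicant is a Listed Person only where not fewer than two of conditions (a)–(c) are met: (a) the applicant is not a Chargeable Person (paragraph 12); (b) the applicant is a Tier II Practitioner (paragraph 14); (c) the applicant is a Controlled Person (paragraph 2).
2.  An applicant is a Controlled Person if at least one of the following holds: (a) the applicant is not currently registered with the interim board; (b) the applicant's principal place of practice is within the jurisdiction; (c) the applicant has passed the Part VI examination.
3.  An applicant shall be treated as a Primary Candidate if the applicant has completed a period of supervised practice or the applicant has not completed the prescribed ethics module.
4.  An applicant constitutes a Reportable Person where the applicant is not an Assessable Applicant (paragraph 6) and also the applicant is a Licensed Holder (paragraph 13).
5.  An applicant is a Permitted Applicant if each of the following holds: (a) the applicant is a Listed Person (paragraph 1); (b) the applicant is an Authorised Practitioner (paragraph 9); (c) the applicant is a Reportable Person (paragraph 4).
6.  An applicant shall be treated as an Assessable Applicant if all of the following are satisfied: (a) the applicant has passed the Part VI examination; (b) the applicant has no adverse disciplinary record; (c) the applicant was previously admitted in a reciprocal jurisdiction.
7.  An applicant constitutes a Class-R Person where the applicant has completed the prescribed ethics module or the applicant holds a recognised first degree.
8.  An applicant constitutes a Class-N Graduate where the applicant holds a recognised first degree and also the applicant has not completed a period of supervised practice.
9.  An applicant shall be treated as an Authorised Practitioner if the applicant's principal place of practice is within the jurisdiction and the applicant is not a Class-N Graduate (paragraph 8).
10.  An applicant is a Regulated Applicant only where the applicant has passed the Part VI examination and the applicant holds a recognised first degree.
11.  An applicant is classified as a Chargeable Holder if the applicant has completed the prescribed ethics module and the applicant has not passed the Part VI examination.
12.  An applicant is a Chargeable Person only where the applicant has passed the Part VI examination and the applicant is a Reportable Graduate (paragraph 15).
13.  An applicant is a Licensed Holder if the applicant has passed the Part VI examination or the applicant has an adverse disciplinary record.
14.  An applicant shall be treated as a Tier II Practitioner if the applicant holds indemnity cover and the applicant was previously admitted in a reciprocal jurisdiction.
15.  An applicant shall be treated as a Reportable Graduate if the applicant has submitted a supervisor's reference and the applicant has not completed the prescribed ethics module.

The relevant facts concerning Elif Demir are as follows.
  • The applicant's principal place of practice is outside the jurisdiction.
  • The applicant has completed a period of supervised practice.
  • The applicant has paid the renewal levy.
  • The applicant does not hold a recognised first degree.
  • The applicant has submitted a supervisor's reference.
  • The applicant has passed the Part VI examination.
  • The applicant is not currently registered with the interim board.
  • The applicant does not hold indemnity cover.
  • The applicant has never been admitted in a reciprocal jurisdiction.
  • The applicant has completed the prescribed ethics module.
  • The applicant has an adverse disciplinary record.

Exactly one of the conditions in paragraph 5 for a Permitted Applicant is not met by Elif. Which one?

Authorised Practitioner

paragraph 15 — Reportable Graduate: [the applicant has submitted a supervisor's reference? yes] AND [the applicant has not completed the prescribed ethics module? no] → not satisfied.
paragraph 12 — Chargeable Person: [the applicant has passed the Part VI examination? yes] AND [Reportable Graduate (paragraph 15)? no] → not satisfied.
paragraph 14 — Tier II Practitioner: [the applicant holds indemnity cover? no] AND [the applicant was previously admitted in a reciprocal jurisdiction? no] → not satisfied.
paragraph 2 — Controlled Person: [the applicant is not currently registered with the interim board? yes] OR [the applicant's principal place of practice is within the jurisdiction? no] OR [the applicant has passed the Part VI examination? yes] → satisfied.
paragraph 1 — Listed Person: not a Chargeable Person (paragraph 12)? yes; Tier II Practitioner (paragraph 14)? no; Controlled Person (paragraph 2)? yes — 2 of 3 hold (need ≥2) → satisfied.
paragraph 8 — Class-N Graduate: [the applicant holds a recognised first degree? no] AND [the applicant has not completed a period of supervised practice? no] → not satisfied.
paragraph 9 — Authorised Practitioner: [the applicant's principal place of practice is within the jurisdiction? no] AND [not a Class-N Graduate (paragraph 8)? yes] → not satisfied.
paragraph 6 — Assessable Applicant: [the applicant has passed the Part VI examination? yes] AND [the applicant has no adverse disciplinary record? no] AND [the applicant was previously admitted in a reciprocal jurisdiction? no] → not satisfied.
paragraph 13 — Licensed Holder: [the applicant has passed the Part VI examination? yes] OR [the applicant has an adverse disciplinary record? yes] → satisfied.
paragraph 4 — Reportable Person: [not an Assessable Applicant (paragraph 6)? yes] AND [Licensed Holder (paragraph 13)? yes] → satisfied.
paragraph 5 — Permitted Applicant: [Listed Person (paragraph 1)? yes] AND [Authorised Practitioner (paragraph 9)? no] AND [Reportable Person (paragraph 4)? yes] → not satisfied.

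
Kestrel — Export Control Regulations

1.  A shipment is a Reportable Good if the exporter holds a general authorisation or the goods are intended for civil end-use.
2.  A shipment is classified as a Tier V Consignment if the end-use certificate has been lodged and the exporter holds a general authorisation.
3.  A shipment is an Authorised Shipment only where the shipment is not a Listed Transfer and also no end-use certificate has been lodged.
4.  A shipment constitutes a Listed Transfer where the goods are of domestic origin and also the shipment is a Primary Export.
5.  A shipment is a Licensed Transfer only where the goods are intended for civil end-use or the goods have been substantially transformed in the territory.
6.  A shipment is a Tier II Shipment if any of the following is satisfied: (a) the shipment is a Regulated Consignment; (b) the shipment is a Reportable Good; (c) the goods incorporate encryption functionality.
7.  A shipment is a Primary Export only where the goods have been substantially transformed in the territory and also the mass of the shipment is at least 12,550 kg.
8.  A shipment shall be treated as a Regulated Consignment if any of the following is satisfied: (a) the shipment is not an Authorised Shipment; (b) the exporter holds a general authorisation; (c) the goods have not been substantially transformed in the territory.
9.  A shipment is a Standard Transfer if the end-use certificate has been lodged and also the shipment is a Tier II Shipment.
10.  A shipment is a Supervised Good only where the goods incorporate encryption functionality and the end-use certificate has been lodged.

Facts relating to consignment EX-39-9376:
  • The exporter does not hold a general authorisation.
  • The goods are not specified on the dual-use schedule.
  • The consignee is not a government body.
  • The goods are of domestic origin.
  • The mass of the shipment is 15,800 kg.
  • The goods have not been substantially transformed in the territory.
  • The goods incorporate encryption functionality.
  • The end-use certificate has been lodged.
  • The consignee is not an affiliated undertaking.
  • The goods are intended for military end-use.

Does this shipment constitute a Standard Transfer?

Yes

paragraph 7 — Primary Export: [the goods have been substantially transformed in the territory? no] AND [mass of the shipment: 15,800 kg ≥ 12,550 kg? yes] → not satisfied.
paragraph 4 — Listed Transfer: [the goods are of domestic origin? yes] AND [Primary Export (paragraph 7)? no] → not satisfied.
paragraph 3 — Authorised Shipment: [not a Listed Transfer (paragraph 4)? yes] AND [no end-use certificate has been lodged? no] → not satisfied.
paragraph 8 — Regulated Consignment: [not an Authorised Shipment (paragraph 3)? yes] OR [the exporter holds a general authorisation? no] OR [the goods have not been substantially transformed in the territory? yes] → satisfied.
paragraph 1 — Reportable Good: [the exporter holds a general authorisation? no] OR [the goods are intended for civil end-use? no] → not satisfied.
paragraph 6 — Tier II Shipment: [Regulated Consignment (paragraph 8)? yes] OR [Reportable Good (paragraph 1)? no] OR [the goods incorporate encryption functionality? yes] → satisfied.
paragraph 9 — Standard Transfer: [the end-use certificate has been lodged? yes] AND [Tier II Shipment (paragraph 6)? yes] → satisfied.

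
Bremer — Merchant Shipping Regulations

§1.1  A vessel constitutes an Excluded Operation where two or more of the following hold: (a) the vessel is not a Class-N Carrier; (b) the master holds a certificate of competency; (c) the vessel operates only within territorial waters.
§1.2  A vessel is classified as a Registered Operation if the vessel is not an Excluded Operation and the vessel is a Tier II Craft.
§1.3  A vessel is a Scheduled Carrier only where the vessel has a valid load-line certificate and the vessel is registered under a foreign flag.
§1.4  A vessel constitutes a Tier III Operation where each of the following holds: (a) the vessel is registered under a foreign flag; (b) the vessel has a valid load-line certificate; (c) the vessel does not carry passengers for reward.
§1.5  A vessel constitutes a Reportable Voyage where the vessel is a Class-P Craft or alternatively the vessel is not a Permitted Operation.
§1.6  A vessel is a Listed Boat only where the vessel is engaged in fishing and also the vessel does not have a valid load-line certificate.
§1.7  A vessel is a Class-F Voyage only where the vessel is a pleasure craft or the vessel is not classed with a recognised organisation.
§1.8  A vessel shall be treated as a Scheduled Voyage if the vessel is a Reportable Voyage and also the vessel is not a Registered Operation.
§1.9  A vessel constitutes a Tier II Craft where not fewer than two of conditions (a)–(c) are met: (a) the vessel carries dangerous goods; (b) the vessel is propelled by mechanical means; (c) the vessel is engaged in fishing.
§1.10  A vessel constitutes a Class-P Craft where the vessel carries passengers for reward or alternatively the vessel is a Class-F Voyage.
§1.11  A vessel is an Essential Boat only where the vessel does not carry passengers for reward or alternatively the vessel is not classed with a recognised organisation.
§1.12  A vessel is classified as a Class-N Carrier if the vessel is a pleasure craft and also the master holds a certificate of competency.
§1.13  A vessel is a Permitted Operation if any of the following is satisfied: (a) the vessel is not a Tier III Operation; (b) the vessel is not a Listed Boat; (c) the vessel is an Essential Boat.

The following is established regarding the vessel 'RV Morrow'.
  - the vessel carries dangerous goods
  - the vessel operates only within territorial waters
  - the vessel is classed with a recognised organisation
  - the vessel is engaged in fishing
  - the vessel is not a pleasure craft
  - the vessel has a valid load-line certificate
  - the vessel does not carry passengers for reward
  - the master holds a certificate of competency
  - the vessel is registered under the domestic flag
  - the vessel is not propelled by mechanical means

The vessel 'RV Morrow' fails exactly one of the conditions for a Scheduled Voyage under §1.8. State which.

Reportable Voyage

Under §1.7: the vessel is a pleasure craft? no; or the vessel is not classed with a recognised organisation? no. So the vessel is not a Class-F Voyage.
Under §1.10: the vessel carries passengers for reward? no; or Class-F Voyage (§1.7)? no. So the vessel is not a Class-P Craft.
Under §1.4: the vessel is registered under a foreign flag? no; and the vessel has a valid load-line certificate? yes; and the vessel does not carry passengers for reward? yes. So the vessel is not a Tier III Operation.
Under §1.6: the vessel is engaged in fishing? yes; and the vessel does not have a valid load-line certificate? no. So the vessel is not a Listed Boat.
Under §1.11: the vessel does not carry passengers for reward? yes; or the vessel is not classed with a recognised organisation? no. So the vessel is an Essential Boat.
Under §1.13: not a Tier III Operation (§1.4)? yes; or not a Listed Boat (§1.6)? yes; or Essential Boat (§1.11)? yes. So the vessel is a Permitted Operation.
Under §1.5: Class-P Craft (§1.10)? no; or not a Permitted Operation (§1.13)? no. So the vessel is not a Reportable Voyage.
Under §1.12: the vessel is a pleasure craft? no; and the master holds a certificate of competency? yes. So the vessel is not a Class-N Carrier.
Under §1.1: not a Class-N Carrier (§1.12)? yes; the master holds a certificate of competency? yes; the vessel operates only within territorial waters? yes — 3 of 3 hold (need ≥2) → satisfied.
Under §1.9: the vessel carries dangerous goods? yes; the vessel is propelled by mechanical means? no; the vessel is engaged in fishing? yes — 2 of 3 hold (need ≥2) → satisfied.
Under §1.2: not an Excluded Operation (§1.1)? no; and Tier II Craft (§1.9)? yes. So the vessel is not a Registered Operation.
Under §1.8: Reportable Voyage (§1.5)? no; and not a Registered Operation (§1.2)? yes. So the vessel is not a Scheduled Voyage.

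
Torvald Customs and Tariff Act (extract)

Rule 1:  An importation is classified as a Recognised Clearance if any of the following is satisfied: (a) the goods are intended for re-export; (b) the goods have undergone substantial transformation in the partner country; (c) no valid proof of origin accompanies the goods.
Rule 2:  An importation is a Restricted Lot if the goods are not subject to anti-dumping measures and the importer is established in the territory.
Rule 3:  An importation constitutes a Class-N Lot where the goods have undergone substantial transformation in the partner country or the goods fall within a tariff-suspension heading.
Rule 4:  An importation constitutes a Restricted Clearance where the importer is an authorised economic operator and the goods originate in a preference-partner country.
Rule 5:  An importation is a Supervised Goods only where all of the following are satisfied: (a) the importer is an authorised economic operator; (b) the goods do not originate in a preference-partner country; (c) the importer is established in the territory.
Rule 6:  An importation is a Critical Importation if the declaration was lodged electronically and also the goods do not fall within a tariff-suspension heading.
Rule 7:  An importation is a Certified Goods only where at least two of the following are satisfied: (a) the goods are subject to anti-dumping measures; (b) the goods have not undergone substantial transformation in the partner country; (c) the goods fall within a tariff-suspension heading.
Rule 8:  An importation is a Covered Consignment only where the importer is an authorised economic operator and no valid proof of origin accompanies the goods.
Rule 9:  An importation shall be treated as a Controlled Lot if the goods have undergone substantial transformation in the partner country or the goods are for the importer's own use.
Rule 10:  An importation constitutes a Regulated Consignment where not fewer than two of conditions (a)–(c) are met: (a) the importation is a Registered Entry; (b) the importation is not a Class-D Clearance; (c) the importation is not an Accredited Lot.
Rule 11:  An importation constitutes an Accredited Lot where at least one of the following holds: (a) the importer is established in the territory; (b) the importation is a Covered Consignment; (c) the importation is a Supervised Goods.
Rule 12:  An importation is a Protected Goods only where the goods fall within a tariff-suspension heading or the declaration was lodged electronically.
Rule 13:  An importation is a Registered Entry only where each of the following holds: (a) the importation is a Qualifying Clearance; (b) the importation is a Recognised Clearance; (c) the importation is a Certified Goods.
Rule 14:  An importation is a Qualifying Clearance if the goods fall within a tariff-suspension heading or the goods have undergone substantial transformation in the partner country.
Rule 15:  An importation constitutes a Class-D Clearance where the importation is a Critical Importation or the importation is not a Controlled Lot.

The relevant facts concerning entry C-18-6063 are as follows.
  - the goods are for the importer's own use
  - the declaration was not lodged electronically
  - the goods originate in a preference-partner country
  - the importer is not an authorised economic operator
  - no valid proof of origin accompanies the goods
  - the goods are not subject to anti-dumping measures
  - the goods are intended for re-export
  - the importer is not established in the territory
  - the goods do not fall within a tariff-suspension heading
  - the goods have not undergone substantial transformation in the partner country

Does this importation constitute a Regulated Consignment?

rule 14 — Qualifying Clearance: [the goods fall within a tariff-suspension heading? no] OR [the goods have undergone substantial transformation in the partner country? no] → not satisfied.
rule 1 — Recognised Clearance: [the goods are intended for re-export? yes] OR [the goods have undergone substantial transformation in the partner country? no] OR [no valid proof of origin accompanies the goods? yes] → satisfied.
rule 7 — Certified Goods: the goods are subject to anti-dumping measures? no; the goods have not undergone substantial transformation in the partner country? yes; the goods fall within a tariff-suspension heading? no — 1 of 3 hold (need ≥2) → not satisfied.
rule 13 — Registered Entry: [Qualifying Clearance (rule 14)? no] AND [Recognised Clearance (rule 1)? yes] AND [Certified Goods (rule 7)? no] → not satisfied.
rule 6 — Critical Importation: [the declaration was lodged electronically? no] AND [the goods do not fall within a tariff-suspension heading? yes] → not satisfied.
rule 9 — Controlled Lot: [the goods have undergone substantial transformation in the partner country? no] OR [the goods are for the importer's own use? yes] → satisfied.
rule 15 — Class-D Clearance: [Critical Importation (rule 6)? no] OR [not a Controlled Lot (rule 9)? no] → not satisfied.
rule 8 — Covered Consignment: [the importer is an authorised economic operator? no] AND [no valid proof of origin accompanies the goods? yes] → not satisfied.
rule 5 — Supervised Goods: [the importer is an authorised economic operator? no] AND [the goods do not originate in a preference-partner country? no] AND [the importer is established in the territory? no] → not satisfied.
rule 11 — Accredited Lot: [the importer is established in the territory? no] OR [Covered Consignment (rule 8)? no] OR [Supervised Goods (rule 5)? no] → not satisfied.
rule 10 — Regulated Consignment: Registered Entry (rule 13)? no; not a Class-D Clearance (rule 15)? yes; not an Accredited Lot (rule 11)? yes — 2 of 3 hold (need ≥2) → satisfied.

Yes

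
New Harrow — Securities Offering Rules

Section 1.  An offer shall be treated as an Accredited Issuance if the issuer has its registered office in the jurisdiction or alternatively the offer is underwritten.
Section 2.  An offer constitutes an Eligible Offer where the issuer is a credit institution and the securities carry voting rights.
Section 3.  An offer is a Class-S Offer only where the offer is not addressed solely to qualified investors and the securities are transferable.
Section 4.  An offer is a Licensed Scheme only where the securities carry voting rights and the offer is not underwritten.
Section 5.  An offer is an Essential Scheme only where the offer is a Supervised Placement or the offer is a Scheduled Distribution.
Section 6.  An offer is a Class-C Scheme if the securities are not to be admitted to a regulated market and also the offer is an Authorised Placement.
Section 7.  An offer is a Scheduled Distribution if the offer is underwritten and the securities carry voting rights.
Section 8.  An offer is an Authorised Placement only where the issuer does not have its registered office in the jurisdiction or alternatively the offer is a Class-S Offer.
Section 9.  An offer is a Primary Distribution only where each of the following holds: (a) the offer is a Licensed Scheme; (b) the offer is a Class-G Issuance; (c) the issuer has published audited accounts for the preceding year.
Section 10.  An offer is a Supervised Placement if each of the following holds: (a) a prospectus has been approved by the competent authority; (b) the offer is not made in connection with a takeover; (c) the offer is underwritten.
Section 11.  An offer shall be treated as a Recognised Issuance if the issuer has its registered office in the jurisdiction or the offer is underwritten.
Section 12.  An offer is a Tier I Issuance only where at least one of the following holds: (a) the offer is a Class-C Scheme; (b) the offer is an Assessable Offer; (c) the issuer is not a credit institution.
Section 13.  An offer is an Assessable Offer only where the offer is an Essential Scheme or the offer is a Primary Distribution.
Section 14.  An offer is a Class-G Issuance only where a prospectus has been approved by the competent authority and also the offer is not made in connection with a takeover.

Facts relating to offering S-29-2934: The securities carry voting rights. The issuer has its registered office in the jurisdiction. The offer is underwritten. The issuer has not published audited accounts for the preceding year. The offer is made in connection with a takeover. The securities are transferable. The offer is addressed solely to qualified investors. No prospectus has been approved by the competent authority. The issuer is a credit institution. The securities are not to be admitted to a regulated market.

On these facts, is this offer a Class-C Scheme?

section 3 — Class-S Offer: [the offer is not addressed solely to qualified investors? no] AND [the securities are transferable? yes] → not satisfied.
section 8 — Authorised Placement: [the issuer does not have its registered office in the jurisdiction? no] OR [Class-S Offer (section 3)? no] → not satisfied.
section 6 — Class-C Scheme: [the securities are not to be admitted to a regulated market? yes] AND [Authorised Placement (section 8)? no] → not satisfied.

No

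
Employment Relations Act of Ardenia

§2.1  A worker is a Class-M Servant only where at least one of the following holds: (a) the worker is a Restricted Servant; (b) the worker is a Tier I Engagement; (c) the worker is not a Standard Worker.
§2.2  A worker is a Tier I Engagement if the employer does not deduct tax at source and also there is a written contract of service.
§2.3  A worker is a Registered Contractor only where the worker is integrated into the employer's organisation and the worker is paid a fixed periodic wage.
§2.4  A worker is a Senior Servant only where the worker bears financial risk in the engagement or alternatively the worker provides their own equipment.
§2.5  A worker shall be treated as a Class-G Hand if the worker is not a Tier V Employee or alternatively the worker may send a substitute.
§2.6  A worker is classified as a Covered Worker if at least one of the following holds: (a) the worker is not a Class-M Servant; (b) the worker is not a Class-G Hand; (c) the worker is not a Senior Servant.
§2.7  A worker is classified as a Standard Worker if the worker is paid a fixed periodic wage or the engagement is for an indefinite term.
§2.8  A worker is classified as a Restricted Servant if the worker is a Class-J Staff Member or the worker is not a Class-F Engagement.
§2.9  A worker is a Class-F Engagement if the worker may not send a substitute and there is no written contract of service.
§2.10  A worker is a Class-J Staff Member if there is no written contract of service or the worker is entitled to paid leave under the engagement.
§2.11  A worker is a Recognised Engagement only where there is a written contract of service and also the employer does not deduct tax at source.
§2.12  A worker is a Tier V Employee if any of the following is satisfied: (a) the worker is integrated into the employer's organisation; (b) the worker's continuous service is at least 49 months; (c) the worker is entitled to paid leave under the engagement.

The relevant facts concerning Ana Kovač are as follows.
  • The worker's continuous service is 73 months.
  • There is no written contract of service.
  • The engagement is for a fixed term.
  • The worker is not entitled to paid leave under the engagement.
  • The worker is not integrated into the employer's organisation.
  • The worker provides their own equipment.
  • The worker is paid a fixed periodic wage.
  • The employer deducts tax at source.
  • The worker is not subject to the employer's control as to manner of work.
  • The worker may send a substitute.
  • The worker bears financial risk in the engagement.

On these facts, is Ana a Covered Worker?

Under §2.10: there is no written contract of service? yes; or the worker is entitled to paid leave under the engagement? no. So the worker is a Class-J Staff Member.
Under §2.9: the worker may not send a substitute? no; and there is no written contract of service? yes. So the worker is not a Class-F Engagement.
Under §2.8: Class-J Staff Member (§2.10)? yes; or not a Class-F Engagement (§2.9)? yes. So the worker is a Restricted Servant.
Under §2.2: the employer does not deduct tax at source? no; and there is a written contract of service? no. So the worker is not a Tier I Engagement.
Under §2.7: the worker is paid a fixed periodic wage? yes; or the engagement is for an indefinite term? no. So the worker is a Standard Worker.
Under §2.1: Restricted Servant (§2.8)? yes; or Tier I Engagement (§2.2)? no; or not a Standard Worker (§2.7)? no. So the worker is a Class-M Servant.
Under §2.12: the worker is integrated into the employer's organisation? no; or worker's continuous service: 73 months ≥ 49 months? yes; or the worker is entitled to paid leave under the engagement? no. So the worker is a Tier V Employee.
Under §2.5: not a Tier V Employee (§2.12)? no; or the worker may send a substitute? yes. So the worker is a Class-G Hand.
Under §2.4: the worker bears financial risk in the engagement? yes; or the worker provides their own equipment? yes. So the worker is a Senior Servant.
Under §2.6: not a Class-M Servant (§2.1)? no; or not a Class-G Hand (§2.5)? no; or not a Senior Servant (§2.4)? no. So the worker is not a Covered Worker.

No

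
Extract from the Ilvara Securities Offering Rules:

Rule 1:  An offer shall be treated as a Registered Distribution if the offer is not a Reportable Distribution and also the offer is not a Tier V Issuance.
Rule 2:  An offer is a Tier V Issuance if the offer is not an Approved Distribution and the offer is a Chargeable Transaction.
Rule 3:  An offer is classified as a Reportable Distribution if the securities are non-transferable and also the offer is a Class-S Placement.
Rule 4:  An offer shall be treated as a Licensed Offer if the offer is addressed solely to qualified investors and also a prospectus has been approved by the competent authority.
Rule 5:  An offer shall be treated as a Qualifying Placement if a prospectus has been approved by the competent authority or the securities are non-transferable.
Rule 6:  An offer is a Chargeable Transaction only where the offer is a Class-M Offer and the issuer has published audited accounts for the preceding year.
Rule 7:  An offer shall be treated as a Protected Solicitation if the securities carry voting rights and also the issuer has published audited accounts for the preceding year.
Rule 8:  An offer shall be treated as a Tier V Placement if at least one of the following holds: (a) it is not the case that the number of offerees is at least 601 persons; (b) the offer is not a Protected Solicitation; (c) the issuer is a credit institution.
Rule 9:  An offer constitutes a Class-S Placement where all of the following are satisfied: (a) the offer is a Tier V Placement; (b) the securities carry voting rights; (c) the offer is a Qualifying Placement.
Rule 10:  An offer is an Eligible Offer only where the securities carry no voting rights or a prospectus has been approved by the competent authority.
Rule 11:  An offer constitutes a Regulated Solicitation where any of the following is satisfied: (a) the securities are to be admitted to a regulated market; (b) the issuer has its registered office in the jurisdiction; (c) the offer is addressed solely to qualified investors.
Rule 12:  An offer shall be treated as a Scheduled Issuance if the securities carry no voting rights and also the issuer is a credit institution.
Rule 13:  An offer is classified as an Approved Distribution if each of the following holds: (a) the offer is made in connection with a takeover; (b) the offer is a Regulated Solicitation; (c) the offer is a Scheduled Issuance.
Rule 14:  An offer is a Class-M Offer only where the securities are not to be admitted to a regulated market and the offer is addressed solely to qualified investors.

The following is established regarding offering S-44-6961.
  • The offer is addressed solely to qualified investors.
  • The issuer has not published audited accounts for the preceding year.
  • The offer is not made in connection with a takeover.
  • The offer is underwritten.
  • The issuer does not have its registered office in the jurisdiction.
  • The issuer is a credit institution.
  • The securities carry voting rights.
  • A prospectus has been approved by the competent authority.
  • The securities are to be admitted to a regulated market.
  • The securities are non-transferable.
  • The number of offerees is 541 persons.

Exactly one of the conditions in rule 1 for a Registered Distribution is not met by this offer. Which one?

Reportable Distribution

rule 7 — Protected Solicitation: [the securities carry voting rights? yes] AND [the issuer has published audited accounts for the preceding year? no] → not satisfied.
rule 8 — Tier V Placement: [number of offerees: 541 persons ≥ 601 persons? no, so negated condition yes] OR [not a Protected Solicitation (rule 7)? yes] OR [the issuer is a credit institution? yes] → satisfied.
rule 5 — Qualifying Placement: [a prospectus has been approved by the competent authority? yes] OR [the securities are non-transferable? yes] → satisfied.
rule 9 — Class-S Placement: [Tier V Placement (rule 8)? yes] AND [the securities carry voting rights? yes] AND [Qualifying Placement (rule 5)? yes] → satisfied.
rule 3 — Reportable Distribution: [the securities are non-transferable? yes] AND [Class-S Placement (rule 9)? yes] → satisfied.
rule 11 — Regulated Solicitation: [the securities are to be admitted to a regulated market? yes] OR [the issuer has its registered office in the jurisdiction? no] OR [the offer is addressed solely to qualified investors? yes] → satisfied.
rule 12 — Scheduled Issuance: [the securities carry no voting rights? no] AND [the issuer is a credit institution? yes] → not satisfied.
rule 13 — Approved Distribution: [the offer is made in connection with a takeover? no] AND [Regulated Solicitation (rule 11)? yes] AND [Scheduled Issuance (rule 12)? no] → not satisfied.
rule 14 — Class-M Offer: [the securities are not to be admitted to a regulated market? no] AND [the offer is addressed solely to qualified investors? yes] → not satisfied.
rule 6 — Chargeable Transaction: [Class-M Offer (rule 14)? no] AND [the issuer has published audited accounts for the preceding year? no] → not satisfied.
rule 2 — Tier V Issuance: [not an Approved Distribution (rule 13)? yes] AND [Chargeable Transaction (rule 6)? no] → not satisfied.
rule 1 — Registered Distribution: [not a Reportable Distribution (rule 3)? no] AND [not a Tier V Issuance (rule 2)? yes] → not satisfied.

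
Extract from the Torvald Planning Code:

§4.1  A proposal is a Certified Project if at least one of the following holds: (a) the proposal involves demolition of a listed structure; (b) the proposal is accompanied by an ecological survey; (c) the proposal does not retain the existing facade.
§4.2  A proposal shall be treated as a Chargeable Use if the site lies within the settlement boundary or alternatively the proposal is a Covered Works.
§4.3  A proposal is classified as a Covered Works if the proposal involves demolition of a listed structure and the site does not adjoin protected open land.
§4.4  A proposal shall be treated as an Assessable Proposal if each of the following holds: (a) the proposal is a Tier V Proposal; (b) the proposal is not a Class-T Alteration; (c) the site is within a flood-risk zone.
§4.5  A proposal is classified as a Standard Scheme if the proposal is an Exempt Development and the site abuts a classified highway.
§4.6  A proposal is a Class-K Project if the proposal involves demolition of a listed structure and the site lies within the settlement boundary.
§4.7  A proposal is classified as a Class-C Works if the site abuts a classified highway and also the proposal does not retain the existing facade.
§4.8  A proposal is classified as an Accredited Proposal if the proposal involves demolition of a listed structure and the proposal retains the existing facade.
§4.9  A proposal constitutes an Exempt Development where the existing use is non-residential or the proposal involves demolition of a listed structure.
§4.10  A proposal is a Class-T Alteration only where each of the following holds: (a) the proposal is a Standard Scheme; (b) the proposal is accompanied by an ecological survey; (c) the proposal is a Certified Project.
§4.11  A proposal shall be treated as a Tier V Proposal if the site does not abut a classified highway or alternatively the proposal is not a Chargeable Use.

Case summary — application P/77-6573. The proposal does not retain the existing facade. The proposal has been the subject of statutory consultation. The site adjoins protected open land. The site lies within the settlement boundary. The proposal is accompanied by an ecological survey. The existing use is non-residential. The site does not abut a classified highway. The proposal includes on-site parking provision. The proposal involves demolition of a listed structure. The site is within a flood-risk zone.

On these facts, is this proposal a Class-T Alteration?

No

Under §4.9: the existing use is non-residential? yes; or the proposal involves demolition of a listed structure? yes. So the proposal is an Exempt Development.
Under §4.5: Exempt Development (§4.9)? yes; and the site abuts a classified highway? no. So the proposal is not a Standard Scheme.
Under §4.1: the proposal involves demolition of a listed structure? yes; or the proposal is accompanied by an ecological survey? yes; or the proposal does not retain the existing facade? yes. So the proposal is a Certified Project.
Under §4.10: Standard Scheme (§4.5)? no; and the proposal is accompanied by an ecological survey? yes; and Certified Project (§4.1)? yes. So the proposal is not a Class-T Alteration.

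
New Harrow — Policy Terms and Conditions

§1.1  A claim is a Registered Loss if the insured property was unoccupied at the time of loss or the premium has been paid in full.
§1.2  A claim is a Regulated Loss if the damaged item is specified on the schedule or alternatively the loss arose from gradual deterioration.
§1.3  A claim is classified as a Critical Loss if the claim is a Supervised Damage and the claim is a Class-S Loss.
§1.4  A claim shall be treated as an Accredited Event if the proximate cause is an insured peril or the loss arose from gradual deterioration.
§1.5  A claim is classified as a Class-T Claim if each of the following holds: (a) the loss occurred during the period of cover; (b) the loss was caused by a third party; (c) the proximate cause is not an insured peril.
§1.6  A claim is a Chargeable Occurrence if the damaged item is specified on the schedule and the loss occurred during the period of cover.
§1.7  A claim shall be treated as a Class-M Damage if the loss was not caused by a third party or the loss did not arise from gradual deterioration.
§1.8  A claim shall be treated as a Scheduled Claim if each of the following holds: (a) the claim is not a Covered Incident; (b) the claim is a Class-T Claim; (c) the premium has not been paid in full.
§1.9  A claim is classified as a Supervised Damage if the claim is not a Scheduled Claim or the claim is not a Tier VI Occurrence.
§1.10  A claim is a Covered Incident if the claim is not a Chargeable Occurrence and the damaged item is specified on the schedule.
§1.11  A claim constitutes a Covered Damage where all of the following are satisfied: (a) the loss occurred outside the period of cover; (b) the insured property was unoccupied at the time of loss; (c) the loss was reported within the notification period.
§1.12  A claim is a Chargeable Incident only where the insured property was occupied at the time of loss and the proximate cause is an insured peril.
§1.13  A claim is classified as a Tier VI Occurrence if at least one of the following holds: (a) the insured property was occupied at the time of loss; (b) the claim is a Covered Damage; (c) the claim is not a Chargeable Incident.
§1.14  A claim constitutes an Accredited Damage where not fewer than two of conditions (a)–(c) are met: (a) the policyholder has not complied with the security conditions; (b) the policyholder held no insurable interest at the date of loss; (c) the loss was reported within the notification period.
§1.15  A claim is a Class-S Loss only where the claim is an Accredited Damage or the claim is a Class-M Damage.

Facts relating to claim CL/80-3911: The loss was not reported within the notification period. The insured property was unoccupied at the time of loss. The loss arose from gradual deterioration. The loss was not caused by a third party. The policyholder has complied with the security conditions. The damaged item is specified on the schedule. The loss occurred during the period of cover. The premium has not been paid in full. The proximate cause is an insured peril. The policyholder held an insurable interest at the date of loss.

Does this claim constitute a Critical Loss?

Under §1.6: the damaged item is specified on the schedule? yes; and the loss occurred during the period of cover? yes. So the claim is a Chargeable Occurrence.
Under §1.10: not a Chargeable Occurrence (§1.6)? no; and the damaged item is specified on the schedule? yes. So the claim is not a Covered Incident.
Under §1.5: the loss occurred during the period of cover? yes; and the loss was caused by a third party? no; and the proximate cause is not an insured peril? no. So the claim is not a Class-T Claim.
Under §1.8: not a Covered Incident (§1.10)? yes; and Class-T Claim (§1.5)? no; and the premium has not been paid in full? yes. So the claim is not a Scheduled Claim.
Under §1.11: the loss occurred outside the period of cover? no; and the insured property was unoccupied at the time of loss? yes; and the loss was reported within the notification period? no. So the claim is not a Covered Damage.
Under §1.12: the insured property was occupied at the time of loss? no; and the proximate cause is an insured peril? yes. So the claim is not a Chargeable Incident.
Under §1.13: the insured property was occupied at the time of loss? no; or Covered Damage (§1.11)? no; or not a Chargeable Incident (§1.12)? yes. So the claim is a Tier VI Occurrence.
Under §1.9: not a Scheduled Claim (§1.8)? yes; or not a Tier VI Occurrence (§1.13)? no. So the claim is a Supervised Damage.
Under §1.14: the policyholder has not complied with the security conditions? no; the policyholder held no insurable interest at the date of loss? no; the loss was reported within the notification period? no — 0 of 3 hold (need ≥2) → not satisfied.
Under §1.7: the loss was not caused by a third party? yes; or the loss did not arise from gradual deterioration? no. So the claim is a Class-M Damage.
Under §1.15: Accredited Damage (§1.14)? no; or Class-M Damage (§1.7)? yes. So the claim is a Class-S Loss.
Under §1.3: Supervised Damage (§1.9)? yes; and Class-S Loss (§1.15)? yes. So the claim is a Critical Loss.

Yes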